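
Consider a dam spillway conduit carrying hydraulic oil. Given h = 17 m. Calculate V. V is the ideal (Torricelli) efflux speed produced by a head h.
Formula: V = \sqrt{2 g h}
V = √(2·9.81·17) = 18.26 m/s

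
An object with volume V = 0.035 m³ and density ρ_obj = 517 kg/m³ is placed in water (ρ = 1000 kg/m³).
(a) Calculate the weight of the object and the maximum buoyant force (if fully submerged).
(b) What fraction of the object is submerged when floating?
(a) W=rho_obj*g*V=517*9.81*0.035=177.5 N; F_B(max)=rho*g*V=1000*9.81*0.035=343.4 N
(b) Floating fraction=rho_obj/rho=517/1000=0.517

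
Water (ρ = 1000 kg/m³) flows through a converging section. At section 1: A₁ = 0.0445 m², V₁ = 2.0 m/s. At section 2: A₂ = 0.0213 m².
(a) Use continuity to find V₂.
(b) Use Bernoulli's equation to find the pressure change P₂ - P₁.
(a) Continuity: A₁V₁=A₂V₂ -> V₂=A₁V₁/A₂=0.0445*2.0/0.0213=4.18 m/s
(b) Bernoulli: P₂-P₁=0.5*rho*(V₁^2-V₂^2)/1000=0.5*1000*(2.0^2-4.18^2)/1000=-6.736 kPa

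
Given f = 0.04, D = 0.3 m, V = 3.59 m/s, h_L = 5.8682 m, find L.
Formula: h_L = f \frac{L}{D} \frac{V^2}{2g}
Substituting knowns: 5.8682 = 0.04·(L/0.3)·3.59²/(2·9.81)
Solving for L: L = 5.8682·2·9.81·0.3/(0.04·3.59²) = 67 m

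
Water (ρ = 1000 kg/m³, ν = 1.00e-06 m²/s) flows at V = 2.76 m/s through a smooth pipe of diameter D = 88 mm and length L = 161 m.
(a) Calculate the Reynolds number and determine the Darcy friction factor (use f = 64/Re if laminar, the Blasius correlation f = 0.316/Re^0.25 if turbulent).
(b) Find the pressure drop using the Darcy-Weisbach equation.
(a) Re = V·D/ν = 2.76·0.088/1.00e-06 = 242880 → turbulent (Re > 4000); f = 0.316/Re^0.25 = 0.316/242880^0.25 = 0.014234 (Blasius is strictly valid for Re ≲ 1e5; used here as the smooth-pipe estimate the problem specifies)
(b) Darcy-Weisbach: ΔP = f·(L/D)·½ρV²/1000 = 0.014234·(161/0.088)·½·1000·2.76²/1000 = 99.19 kPa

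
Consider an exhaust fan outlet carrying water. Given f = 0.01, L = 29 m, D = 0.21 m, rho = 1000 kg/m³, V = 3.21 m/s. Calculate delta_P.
Formula: \Delta P = f \frac{L}{D} \frac{\rho V^2}{2}
delta_P = 0.01·(29/0.21)·0.5·1000·3.21²/1000 = 7.115 kPa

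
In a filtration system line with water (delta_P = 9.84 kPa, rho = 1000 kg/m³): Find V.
Formula: V = \sqrt{\frac{2 \Delta P}{\rho}}
V = √(2·(9.84·1000)/1000) = 4.436 m/s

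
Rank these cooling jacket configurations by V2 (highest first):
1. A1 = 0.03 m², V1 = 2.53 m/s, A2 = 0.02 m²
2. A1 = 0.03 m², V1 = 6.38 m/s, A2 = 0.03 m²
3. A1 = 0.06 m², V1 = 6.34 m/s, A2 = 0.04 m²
Case 1: V2 = 3.795 m/s
Case 2: V2 = 6.38 m/s
Case 3: V2 = 9.51 m/s
Ranking (highest first): 3, 2, 1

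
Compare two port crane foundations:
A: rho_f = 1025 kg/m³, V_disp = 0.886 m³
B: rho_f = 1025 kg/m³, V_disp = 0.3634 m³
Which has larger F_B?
F_B(A) = 8909 N, F_B(B) = 3654 N. Answer: A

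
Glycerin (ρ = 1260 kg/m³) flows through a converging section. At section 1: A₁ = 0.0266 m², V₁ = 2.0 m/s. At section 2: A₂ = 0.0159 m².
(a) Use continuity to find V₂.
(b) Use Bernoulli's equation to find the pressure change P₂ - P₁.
(a) Continuity: A₁V₁=A₂V₂ -> V₂=A₁V₁/A₂=0.0266*2.0/0.0159=3.35 m/s
(b) Bernoulli: P₂-P₁=0.5*rho*(V₁^2-V₂^2)/1000=0.5*1260*(2.0^2-3.35^2)/1000=-4.55 kPa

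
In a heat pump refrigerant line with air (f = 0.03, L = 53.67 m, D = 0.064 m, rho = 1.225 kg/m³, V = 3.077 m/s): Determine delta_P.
Formula: \Delta P = f \frac{L}{D} \frac{\rho V^2}{2}
delta_P = 0.03·(53.67/0.064)·0.5·1.225·3.077²/1000 = 0.1459 kPa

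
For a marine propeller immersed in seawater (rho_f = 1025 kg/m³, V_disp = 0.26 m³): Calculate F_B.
Formula: F_B = \rho_f g V_{disp}
F_B = 1025·9.81·0.26 = 2614 N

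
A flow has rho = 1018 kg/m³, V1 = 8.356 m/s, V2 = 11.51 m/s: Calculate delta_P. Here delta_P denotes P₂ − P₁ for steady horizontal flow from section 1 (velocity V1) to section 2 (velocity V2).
Formula: \Delta P = \frac{1}{2} \rho (V_1^2 - V_2^2)
delta_P = 0.5·1018·(8.356² − 11.51²)/1000 = -31.89 kPa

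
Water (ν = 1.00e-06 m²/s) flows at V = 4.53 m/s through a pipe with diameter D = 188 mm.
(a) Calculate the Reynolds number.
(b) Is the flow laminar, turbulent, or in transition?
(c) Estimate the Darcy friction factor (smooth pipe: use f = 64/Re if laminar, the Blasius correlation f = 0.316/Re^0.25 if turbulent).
(a) Re = V·D/ν = 4.53·0.188/1.00e-06 = 851640
(b) Flow regime: turbulent (Re > 4000)
(c) Friction factor: f = 0.316/Re^0.25 = 0.316/851640^0.25 = 0.0104 (Blasius is strictly valid for Re ≲ 1e5; used here as the smooth-pipe estimate the problem specifies)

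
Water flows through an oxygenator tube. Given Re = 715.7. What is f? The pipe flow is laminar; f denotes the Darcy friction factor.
Formula: f = \frac{64}{Re}
f = 64/715.7 = 0.08942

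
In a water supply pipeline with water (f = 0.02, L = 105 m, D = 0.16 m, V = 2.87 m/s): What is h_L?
Formula: h_L = f \frac{L}{D} \frac{V^2}{2g}
h_L = 0.02·(105/0.16)·2.87²/(2·9.81) = 5.51 m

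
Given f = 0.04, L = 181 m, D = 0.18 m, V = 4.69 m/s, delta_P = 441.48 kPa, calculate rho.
Formula: \Delta P = f \frac{L}{D} \frac{\rho V^2}{2}
Substituting knowns: 441.48 = 0.04·(181/0.18)·0.5·rho·4.69²/1000
Solving for rho: rho = (441.48·1000)/(0.04·(181/0.18)·0.5·4.69²) = 998 kg/m³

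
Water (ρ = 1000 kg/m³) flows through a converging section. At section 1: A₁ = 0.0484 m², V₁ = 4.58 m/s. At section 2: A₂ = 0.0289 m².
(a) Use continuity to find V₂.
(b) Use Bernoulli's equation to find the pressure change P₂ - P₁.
(a) Continuity: A₁V₁=A₂V₂ -> V₂=A₁V₁/A₂=0.0484*4.58/0.0289=7.67 m/s
(b) Bernoulli: P₂-P₁=0.5*rho*(V₁^2-V₂^2)/1000=0.5*1000*(4.58^2-7.67^2)/1000=-18.93 kPa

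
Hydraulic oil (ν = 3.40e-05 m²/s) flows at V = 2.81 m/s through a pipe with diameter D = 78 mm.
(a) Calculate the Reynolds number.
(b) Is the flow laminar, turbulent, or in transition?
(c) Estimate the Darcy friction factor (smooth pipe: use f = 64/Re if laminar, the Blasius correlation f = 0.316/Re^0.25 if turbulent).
(a) Re = V·D/ν = 2.81·0.078/3.40e-05 = 6446.5
(b) Flow regime: turbulent (Re > 4000)
(c) Friction factor: f = 0.316/Re^0.25 = 0.316/6446.5^0.25 = 0.03527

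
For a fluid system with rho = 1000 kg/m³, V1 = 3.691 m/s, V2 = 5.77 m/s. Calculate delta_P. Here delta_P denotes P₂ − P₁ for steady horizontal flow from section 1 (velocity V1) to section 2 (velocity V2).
Formula: \Delta P = \frac{1}{2} \rho (V_1^2 - V_2^2)
delta_P = 0.5·1000·(3.691² − 5.77²)/1000 = -9.835 kPa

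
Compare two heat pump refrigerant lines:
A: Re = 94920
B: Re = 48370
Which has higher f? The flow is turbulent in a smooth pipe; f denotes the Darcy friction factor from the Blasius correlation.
f(A) = 0.018, f(B) = 0.02131. Answer: B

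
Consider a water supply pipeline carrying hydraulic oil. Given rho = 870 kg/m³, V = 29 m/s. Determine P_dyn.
Formula: P_{dyn} = \frac{1}{2} \rho V^2
P_dyn = 0.5·870·29²/1000 = 365.8 kPa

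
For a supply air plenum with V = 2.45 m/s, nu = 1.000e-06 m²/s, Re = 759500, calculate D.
Formula: Re = \frac{V D}{\nu}
Substituting knowns: 759500 = 2.45·D/1.000e-06
Solving for D: D = 759500·1.000e-06/2.45 = 0.31 m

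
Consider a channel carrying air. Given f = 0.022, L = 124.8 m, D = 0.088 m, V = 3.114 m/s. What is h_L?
Formula: h_L = f \frac{L}{D} \frac{V^2}{2g}
h_L = 0.022·(124.8/0.088)·3.114²/(2·9.81) = 15.42 m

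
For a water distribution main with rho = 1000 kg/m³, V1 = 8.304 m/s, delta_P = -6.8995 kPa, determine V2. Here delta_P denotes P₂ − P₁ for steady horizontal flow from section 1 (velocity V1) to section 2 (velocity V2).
Formula: \Delta P = \frac{1}{2} \rho (V_1^2 - V_2^2)
Substituting knowns: -6.8995 = 0.5·1000·(8.304² − V2²)/1000
Solving for V2: V2 = √(8.304² − 2·(-6.8995·1000)/1000) = 9.097 m/s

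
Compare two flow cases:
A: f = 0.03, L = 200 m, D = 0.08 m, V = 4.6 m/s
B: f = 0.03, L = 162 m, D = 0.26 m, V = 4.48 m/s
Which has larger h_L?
h_L(A) = 80.89 m, h_L(B) = 19.12 m. Answer: A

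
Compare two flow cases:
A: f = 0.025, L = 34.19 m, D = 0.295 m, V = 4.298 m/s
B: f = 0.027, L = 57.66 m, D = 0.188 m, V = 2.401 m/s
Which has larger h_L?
h_L(A) = 2.728 m, h_L(B) = 2.433 m. Answer: A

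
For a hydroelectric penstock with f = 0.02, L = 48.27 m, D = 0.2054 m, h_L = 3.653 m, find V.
Formula: h_L = f \frac{L}{D} \frac{V^2}{2g}
Substituting knowns: 3.653 = 0.02·(48.27/0.2054)·V²/(2·9.81)
Solving for V: V = √(3.653·2·9.81/(0.02·(48.27/0.2054))) = 3.905 m/s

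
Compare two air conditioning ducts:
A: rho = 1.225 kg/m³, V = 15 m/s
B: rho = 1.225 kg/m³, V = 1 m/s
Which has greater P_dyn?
P_dyn(A) = 0.1378 kPa, P_dyn(B) = 0.0006125 kPa. Answer: A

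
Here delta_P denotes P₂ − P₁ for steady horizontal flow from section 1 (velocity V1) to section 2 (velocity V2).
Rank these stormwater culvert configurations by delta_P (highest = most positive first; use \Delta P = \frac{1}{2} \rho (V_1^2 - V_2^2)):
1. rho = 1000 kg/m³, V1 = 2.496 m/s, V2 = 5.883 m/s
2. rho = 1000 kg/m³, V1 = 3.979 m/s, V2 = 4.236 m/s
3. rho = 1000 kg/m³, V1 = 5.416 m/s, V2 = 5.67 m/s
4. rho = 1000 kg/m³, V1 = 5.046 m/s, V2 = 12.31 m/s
Case 1: delta_P = -14.19 kPa
Case 2: delta_P = -1.056 kPa
Case 3: delta_P = -1.408 kPa
Case 4: delta_P = -63.04 kPa
Ranking (highest first): 2, 3, 1, 4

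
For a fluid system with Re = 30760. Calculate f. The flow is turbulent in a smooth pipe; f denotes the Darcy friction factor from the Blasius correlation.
Formula: f = \frac{0.316}{Re^{0.25}}
f = 0.316/30760^0.25 = 0.02386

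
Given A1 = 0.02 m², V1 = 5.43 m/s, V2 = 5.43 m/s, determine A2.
Formula: V_2 = \frac{A_1 V_1}{A_2}
Substituting knowns: 5.43 = 0.02·5.43/A2
Solving for A2: A2 = 0.02·5.43/5.43 = 0.02 m²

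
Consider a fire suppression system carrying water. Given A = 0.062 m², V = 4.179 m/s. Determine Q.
Formula: Q = A V
Q = 0.062·4.179·1000 = 259.1 L/s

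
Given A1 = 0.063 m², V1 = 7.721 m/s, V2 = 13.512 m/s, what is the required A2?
Formula: V_2 = \frac{A_1 V_1}{A_2}
Substituting knowns: 13.512 = 0.063·7.721/A2
Solving for A2: A2 = 0.063·7.721/13.512 = 0.036 m²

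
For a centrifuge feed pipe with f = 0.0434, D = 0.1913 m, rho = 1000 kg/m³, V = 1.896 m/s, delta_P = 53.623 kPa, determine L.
Formula: \Delta P = f \frac{L}{D} \frac{\rho V^2}{2}
Substituting knowns: 53.623 = 0.0434·(L/0.1913)·0.5·1000·1.896²/1000
Solving for L: L = (53.623·1000)·0.1913/(0.0434·0.5·1000·1.896²) = 131.5 m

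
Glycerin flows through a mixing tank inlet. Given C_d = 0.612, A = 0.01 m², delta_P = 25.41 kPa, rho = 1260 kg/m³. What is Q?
Formula: Q = C_d A \sqrt{\frac{2 \Delta P}{\rho}}
Q = 0.612·0.01·√(2·(25.41·1000)/1260)·1000 = 38.87 L/s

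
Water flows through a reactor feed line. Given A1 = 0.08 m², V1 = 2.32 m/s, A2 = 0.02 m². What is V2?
Formula: V_2 = \frac{A_1 V_1}{A_2}
V2 = 0.08·2.32/0.02 = 9.28 m/s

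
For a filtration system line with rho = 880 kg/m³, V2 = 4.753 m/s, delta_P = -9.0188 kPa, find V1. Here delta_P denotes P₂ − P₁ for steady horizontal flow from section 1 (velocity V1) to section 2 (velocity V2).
Formula: \Delta P = \frac{1}{2} \rho (V_1^2 - V_2^2)
Substituting knowns: -9.0188 = 0.5·880·(V1² − 4.753²)/1000
Solving for V1: V1 = √(4.753² + 2·(-9.0188·1000)/880) = 1.447 m/s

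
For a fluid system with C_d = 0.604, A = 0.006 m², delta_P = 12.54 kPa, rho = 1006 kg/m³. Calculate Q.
Formula: Q = C_d A \sqrt{\frac{2 \Delta P}{\rho}}
Q = 0.604·0.006·√(2·(12.54·1000)/1006)·1000 = 18.09 L/s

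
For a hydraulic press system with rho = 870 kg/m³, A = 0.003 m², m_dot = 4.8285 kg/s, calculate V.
Formula: \dot{m} = \rho A V
Substituting knowns: 4.8285 = 870·0.003·V
Solving for V: V = 4.8285/(870·0.003) = 1.85 m/s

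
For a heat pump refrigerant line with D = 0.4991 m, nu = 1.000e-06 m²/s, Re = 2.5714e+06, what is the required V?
Formula: Re = \frac{V D}{\nu}
Substituting knowns: 2.5714e+06 = V·0.4991/1.000e-06
Solving for V: V = 2.5714e+06·1.000e-06/0.4991 = 5.152 m/s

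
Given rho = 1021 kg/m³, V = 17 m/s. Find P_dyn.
Formula: P_{dyn} = \frac{1}{2} \rho V^2
P_dyn = 0.5·1021·17²/1000 = 147.5 kPa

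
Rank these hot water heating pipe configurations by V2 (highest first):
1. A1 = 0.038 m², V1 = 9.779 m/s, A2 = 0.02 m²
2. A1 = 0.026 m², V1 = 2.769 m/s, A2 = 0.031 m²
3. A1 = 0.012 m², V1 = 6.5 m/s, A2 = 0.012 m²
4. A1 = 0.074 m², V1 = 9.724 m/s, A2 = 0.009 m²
Case 1: V2 = 18.58 m/s
Case 2: V2 = 2.322 m/s
Case 3: V2 = 6.5 m/s
Case 4: V2 = 79.95 m/s
Ranking (highest first): 4, 1, 3, 2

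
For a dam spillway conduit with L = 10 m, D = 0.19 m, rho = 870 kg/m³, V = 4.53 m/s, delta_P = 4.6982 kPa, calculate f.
Formula: \Delta P = f \frac{L}{D} \frac{\rho V^2}{2}
Substituting knowns: 4.6982 = f·(10/0.19)·0.5·870·4.53²/1000
Solving for f: f = (4.6982·1000)/((10/0.19)·0.5·870·4.53²) = 0.01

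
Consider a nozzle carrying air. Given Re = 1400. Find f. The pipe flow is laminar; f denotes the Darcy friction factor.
Formula: f = \frac{64}{Re}
f = 64/1400 = 0.04571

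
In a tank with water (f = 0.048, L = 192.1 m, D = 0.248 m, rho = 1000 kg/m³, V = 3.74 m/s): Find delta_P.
Formula: \Delta P = f \frac{L}{D} \frac{\rho V^2}{2}
delta_P = 0.048·(192.1/0.248)·0.5·1000·3.74²/1000 = 260 kPa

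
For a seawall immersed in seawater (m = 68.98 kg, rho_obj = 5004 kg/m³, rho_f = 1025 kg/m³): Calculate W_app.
Formula: W_{app} = mg\left(1 - \frac{\rho_f}{\rho_{obj}}\right)
W_app = 68.98·9.81·(1 − 1025/5004) = 538.1 N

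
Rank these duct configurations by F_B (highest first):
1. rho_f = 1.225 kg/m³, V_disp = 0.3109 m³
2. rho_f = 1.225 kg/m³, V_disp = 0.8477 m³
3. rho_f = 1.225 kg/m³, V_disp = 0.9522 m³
Case 1: F_B = 3.736 N
Case 2: F_B = 10.19 N
Case 3: F_B = 11.44 N
Ranking (highest first): 3, 2, 1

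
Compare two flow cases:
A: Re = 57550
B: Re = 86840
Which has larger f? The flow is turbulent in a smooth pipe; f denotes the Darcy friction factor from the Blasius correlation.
f(A) = 0.0204, f(B) = 0.01841. Answer: A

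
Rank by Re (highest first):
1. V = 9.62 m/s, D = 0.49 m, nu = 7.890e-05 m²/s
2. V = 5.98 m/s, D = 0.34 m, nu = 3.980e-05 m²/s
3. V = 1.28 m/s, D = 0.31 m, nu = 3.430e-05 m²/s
Case 1: Re = 59744
Case 2: Re = 51085
Case 3: Re = 11569
Ranking (highest first): 1, 2, 3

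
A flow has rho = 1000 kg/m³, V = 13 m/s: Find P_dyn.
Formula: P_{dyn} = \frac{1}{2} \rho V^2
P_dyn = 0.5·1000·13²/1000 = 84.5 kPa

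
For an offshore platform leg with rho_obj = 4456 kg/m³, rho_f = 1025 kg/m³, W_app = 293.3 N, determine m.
Formula: W_{app} = mg\left(1 - \frac{\rho_f}{\rho_{obj}}\right)
Substituting knowns: 293.3 = m·9.81·(1 − 1025/4456)
Solving for m: m = 293.3/(9.81·(1 − 1025/4456)) = 38.83 kg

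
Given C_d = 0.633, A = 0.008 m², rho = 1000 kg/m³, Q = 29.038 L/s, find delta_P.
Formula: Q = C_d A \sqrt{\frac{2 \Delta P}{\rho}}
Substituting knowns: 29.038 = 0.633·0.008·√(2·(delta_P·1000)/1000)·1000
Solving for delta_P: delta_P = ((29.038/1000)/(0.633·0.008))²·1000/2/1000 = 16.44 kPa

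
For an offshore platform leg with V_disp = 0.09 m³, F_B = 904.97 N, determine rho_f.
Formula: F_B = \rho_f g V_{disp}
Substituting knowns: 904.97 = rho_f·9.81·0.09
Solving for rho_f: rho_f = 904.97/(9.81·0.09) = 1025 kg/m³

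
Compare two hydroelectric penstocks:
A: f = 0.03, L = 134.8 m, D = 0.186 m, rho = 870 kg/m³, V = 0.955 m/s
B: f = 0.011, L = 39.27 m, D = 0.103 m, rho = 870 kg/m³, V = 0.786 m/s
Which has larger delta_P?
delta_P(A) = 8.626 kPa, delta_P(B) = 1.127 kPa. Answer: A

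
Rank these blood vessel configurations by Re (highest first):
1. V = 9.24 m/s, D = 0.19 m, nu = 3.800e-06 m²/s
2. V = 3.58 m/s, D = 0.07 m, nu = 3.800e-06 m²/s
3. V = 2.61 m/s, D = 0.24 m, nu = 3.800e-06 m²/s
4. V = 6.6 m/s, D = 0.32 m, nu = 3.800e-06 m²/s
Case 1: Re = 462000
Case 2: Re = 65947
Case 3: Re = 164842
Case 4: Re = 555789
Ranking (highest first): 4, 1, 3, 2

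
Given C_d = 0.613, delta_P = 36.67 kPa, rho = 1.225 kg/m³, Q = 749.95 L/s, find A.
Formula: Q = C_d A \sqrt{\frac{2 \Delta P}{\rho}}
Substituting knowns: 749.95 = 0.613·A·√(2·(36.67·1000)/1.225)·1000
Solving for A: A = (749.95/1000)/(0.613·√(2·(36.67·1000)/1.225)) = 0.005 m²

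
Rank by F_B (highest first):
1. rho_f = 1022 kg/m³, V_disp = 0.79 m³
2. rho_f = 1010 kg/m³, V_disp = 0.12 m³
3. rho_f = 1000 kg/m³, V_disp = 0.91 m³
Case 1: F_B = 7920 N
Case 2: F_B = 1189 N
Case 3: F_B = 8927 N
Ranking (highest first): 3, 1, 2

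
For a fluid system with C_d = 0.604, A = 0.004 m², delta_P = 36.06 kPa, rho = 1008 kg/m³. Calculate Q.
Formula: Q = C_d A \sqrt{\frac{2 \Delta P}{\rho}}
Q = 0.604·0.004·√(2·(36.06·1000)/1008)·1000 = 20.44 L/s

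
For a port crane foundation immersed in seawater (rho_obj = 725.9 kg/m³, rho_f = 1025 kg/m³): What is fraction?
Formula: f_{sub} = \frac{\rho_{obj}}{\rho_f}
fraction = 725.9/1025 = 0.7082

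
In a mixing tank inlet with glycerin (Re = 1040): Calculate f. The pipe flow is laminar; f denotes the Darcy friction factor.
Formula: f = \frac{64}{Re}
f = 64/1040 = 0.06154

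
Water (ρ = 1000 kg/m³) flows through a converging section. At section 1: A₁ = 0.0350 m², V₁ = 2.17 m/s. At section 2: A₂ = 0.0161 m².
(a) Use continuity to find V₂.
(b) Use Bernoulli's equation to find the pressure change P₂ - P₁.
(a) Continuity: A₁V₁=A₂V₂ -> V₂=A₁V₁/A₂=0.0350*2.17/0.0161=4.72 m/s
(b) Bernoulli: P₂-P₁=0.5*rho*(V₁^2-V₂^2)/1000=0.5*1000*(2.17^2-4.72^2)/1000=-8.785 kPa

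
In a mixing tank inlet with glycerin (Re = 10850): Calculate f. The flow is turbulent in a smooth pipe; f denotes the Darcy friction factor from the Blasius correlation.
Formula: f = \frac{0.316}{Re^{0.25}}
f = 0.316/10850^0.25 = 0.03096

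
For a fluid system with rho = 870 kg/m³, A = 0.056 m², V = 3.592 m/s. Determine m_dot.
Formula: \dot{m} = \rho A V
m_dot = 870·0.056·3.592 = 175 kg/s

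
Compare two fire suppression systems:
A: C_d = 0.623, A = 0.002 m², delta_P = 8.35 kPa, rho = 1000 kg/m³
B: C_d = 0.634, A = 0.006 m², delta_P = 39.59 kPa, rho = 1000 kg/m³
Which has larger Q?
Q(A) = 5.092 L/s, Q(B) = 33.85 L/s. Answer: B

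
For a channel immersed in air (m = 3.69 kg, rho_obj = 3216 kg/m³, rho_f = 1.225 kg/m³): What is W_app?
Formula: W_{app} = mg\left(1 - \frac{\rho_f}{\rho_{obj}}\right)
W_app = 3.69·9.81·(1 − 1.225/3216) = 36.19 N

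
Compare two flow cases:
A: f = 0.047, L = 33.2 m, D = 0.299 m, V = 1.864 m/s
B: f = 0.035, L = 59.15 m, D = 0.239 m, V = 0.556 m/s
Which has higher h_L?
h_L(A) = 0.9242 m, h_L(B) = 0.1365 m. Answer: A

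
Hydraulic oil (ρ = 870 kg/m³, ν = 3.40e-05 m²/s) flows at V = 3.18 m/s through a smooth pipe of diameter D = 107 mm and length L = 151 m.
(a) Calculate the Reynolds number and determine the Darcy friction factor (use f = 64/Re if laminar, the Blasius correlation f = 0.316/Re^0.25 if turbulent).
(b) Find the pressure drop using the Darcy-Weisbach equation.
(a) Re = V·D/ν = 3.18·0.107/3.40e-05 = 10008 → turbulent (Re > 4000); f = 0.316/Re^0.25 = 0.316/10008^0.25 = 0.031594
(b) Darcy-Weisbach: ΔP = f·(L/D)·½ρV²/1000 = 0.031594·(151/0.107)·½·870·3.18²/1000 = 196.1 kPa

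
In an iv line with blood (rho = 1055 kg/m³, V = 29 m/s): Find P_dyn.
Formula: P_{dyn} = \frac{1}{2} \rho V^2
P_dyn = 0.5·1055·29²/1000 = 443.6 kPa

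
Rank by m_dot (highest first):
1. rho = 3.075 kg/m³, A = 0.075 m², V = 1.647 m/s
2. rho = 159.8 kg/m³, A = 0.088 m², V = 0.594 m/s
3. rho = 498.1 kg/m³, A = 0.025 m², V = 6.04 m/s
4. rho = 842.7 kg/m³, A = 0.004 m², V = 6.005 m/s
Case 1: m_dot = 0.3798 kg/s
Case 2: m_dot = 8.353 kg/s
Case 3: m_dot = 75.21 kg/s
Case 4: m_dot = 20.24 kg/s
Ranking (highest first): 3, 4, 2, 1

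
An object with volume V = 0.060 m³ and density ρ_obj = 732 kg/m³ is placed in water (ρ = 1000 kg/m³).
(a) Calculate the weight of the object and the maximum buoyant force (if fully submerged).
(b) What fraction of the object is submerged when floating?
(a) W=rho_obj*g*V=732*9.81*0.060=430.9 N; F_B(max)=rho*g*V=1000*9.81*0.060=588.6 N
(b) Floating fraction=rho_obj/rho=732/1000=0.732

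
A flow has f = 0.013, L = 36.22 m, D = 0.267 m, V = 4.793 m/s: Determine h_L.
Formula: h_L = f \frac{L}{D} \frac{V^2}{2g}
h_L = 0.013·(36.22/0.267)·4.793²/(2·9.81) = 2.065 m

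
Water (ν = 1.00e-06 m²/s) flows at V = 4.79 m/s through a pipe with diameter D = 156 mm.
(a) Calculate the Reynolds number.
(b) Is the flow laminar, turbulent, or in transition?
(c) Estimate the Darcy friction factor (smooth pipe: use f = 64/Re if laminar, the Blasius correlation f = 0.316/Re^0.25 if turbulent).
(a) Re = V·D/ν = 4.79·0.156/1.00e-06 = 747240
(b) Flow regime: turbulent (Re > 4000)
(c) Friction factor: f = 0.316/Re^0.25 = 0.316/747240^0.25 = 0.01075 (Blasius is strictly valid for Re ≲ 1e5; used here as the smooth-pipe estimate the problem specifies)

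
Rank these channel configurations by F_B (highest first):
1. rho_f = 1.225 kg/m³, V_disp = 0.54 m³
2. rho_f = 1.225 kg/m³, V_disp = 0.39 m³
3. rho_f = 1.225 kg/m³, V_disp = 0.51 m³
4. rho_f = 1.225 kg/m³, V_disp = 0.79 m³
Case 1: F_B = 6.489 N
Case 2: F_B = 4.687 N
Case 3: F_B = 6.129 N
Case 4: F_B = 9.494 N
Ranking (highest first): 4, 1, 3, 2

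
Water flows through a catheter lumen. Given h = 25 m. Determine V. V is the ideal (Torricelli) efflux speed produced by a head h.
Formula: V = \sqrt{2 g h}
V = √(2·9.81·25) = 22.15 m/s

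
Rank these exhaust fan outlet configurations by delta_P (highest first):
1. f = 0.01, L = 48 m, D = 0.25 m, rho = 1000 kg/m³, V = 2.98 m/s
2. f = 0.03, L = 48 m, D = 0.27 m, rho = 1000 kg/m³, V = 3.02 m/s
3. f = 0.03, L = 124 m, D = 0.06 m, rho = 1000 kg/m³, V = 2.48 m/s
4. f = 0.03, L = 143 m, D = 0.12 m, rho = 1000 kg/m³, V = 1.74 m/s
Case 1: delta_P = 8.525 kPa
Case 2: delta_P = 24.32 kPa
Case 3: delta_P = 190.7 kPa
Case 4: delta_P = 54.12 kPa
Ranking (highest first): 3, 4, 2, 1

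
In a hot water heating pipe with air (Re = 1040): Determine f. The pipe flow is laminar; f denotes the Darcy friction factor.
Formula: f = \frac{64}{Re}
f = 64/1040 = 0.06154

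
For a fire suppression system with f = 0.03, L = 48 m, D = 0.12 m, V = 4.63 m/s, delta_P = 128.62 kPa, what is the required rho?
Formula: \Delta P = f \frac{L}{D} \frac{\rho V^2}{2}
Substituting knowns: 128.62 = 0.03·(48/0.12)·0.5·rho·4.63²/1000
Solving for rho: rho = (128.62·1000)/(0.03·(48/0.12)·0.5·4.63²) = 1000 kg/m³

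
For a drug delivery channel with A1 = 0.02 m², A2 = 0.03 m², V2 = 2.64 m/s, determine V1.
Formula: V_2 = \frac{A_1 V_1}{A_2}
Substituting knowns: 2.64 = 0.02·V1/0.03
Solving for V1: V1 = 2.64·0.03/0.02 = 3.96 m/s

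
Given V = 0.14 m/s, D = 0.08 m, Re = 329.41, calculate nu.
Formula: Re = \frac{V D}{\nu}
Substituting knowns: 329.41 = 0.14·0.08/nu
Solving for nu: nu = 0.14·0.08/329.41 = 3.400e-05 m²/s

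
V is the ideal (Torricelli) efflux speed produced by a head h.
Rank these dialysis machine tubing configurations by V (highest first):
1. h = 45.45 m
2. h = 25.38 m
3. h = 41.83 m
Case 1: V = 29.86 m/s
Case 2: V = 22.31 m/s
Case 3: V = 28.65 m/s
Ranking (highest first): 1, 3, 2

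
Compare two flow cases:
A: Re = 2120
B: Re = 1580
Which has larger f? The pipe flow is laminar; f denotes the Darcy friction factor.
f(A) = 0.03019, f(B) = 0.04051. Answer: B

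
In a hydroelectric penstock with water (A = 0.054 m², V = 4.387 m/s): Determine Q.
Formula: Q = A V
Q = 0.054·4.387·1000 = 236.9 L/s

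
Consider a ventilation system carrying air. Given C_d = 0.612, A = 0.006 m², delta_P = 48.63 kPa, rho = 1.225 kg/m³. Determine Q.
Formula: Q = C_d A \sqrt{\frac{2 \Delta P}{\rho}}
Q = 0.612·0.006·√(2·(48.63·1000)/1.225)·1000 = 1035 L/s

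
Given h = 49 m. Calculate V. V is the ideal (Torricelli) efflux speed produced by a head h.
Formula: V = \sqrt{2 g h}
V = √(2·9.81·49) = 31.01 m/s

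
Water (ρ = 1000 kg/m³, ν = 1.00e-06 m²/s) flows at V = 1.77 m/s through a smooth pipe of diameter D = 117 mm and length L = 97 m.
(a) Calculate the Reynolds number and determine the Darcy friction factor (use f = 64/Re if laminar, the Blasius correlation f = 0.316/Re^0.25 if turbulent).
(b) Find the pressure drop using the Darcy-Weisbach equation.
(a) Re = V·D/ν = 1.77·0.117/1.00e-06 = 207090 → turbulent (Re > 4000); f = 0.316/Re^0.25 = 0.316/207090^0.25 = 0.014813 (Blasius is strictly valid for Re ≲ 1e5; used here as the smooth-pipe estimate the problem specifies)
(b) Darcy-Weisbach: ΔP = f·(L/D)·½ρV²/1000 = 0.014813·(97/0.117)·½·1000·1.77²/1000 = 19.24 kPa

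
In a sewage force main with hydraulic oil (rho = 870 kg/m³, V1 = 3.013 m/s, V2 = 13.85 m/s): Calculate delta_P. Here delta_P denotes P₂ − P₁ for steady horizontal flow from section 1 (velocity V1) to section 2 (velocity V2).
Formula: \Delta P = \frac{1}{2} \rho (V_1^2 - V_2^2)
delta_P = 0.5·870·(3.013² − 13.85²)/1000 = -79.49 kPa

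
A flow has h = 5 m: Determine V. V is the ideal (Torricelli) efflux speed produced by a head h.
Formula: V = \sqrt{2 g h}
V = √(2·9.81·5) = 9.905 m/s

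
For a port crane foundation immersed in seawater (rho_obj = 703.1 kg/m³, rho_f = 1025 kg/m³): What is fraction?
Formula: f_{sub} = \frac{\rho_{obj}}{\rho_f}
fraction = 703.1/1025 = 0.686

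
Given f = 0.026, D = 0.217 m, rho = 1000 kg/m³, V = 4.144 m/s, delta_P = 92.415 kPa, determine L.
Formula: \Delta P = f \frac{L}{D} \frac{\rho V^2}{2}
Substituting knowns: 92.415 = 0.026·(L/0.217)·0.5·1000·4.144²/1000
Solving for L: L = (92.415·1000)·0.217/(0.026·0.5·1000·4.144²) = 89.83 m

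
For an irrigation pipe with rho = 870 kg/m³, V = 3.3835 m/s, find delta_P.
Formula: V = \sqrt{\frac{2 \Delta P}{\rho}}
Substituting knowns: 3.3835 = √(2·(delta_P·1000)/870)
Solving for delta_P: delta_P = 3.3835²·870/2/1000 = 4.98 kPa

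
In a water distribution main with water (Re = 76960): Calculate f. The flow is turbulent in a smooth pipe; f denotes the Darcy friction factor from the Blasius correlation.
Formula: f = \frac{0.316}{Re^{0.25}}
f = 0.316/76960^0.25 = 0.01897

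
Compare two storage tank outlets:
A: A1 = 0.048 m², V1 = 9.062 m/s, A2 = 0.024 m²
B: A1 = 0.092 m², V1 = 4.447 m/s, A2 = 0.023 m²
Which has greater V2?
V2(A) = 18.12 m/s, V2(B) = 17.79 m/s. Answer: A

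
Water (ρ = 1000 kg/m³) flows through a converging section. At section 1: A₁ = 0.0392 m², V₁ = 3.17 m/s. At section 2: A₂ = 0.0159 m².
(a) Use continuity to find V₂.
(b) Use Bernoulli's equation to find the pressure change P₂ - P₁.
(a) Continuity: A₁V₁=A₂V₂ -> V₂=A₁V₁/A₂=0.0392*3.17/0.0159=7.82 m/s
(b) Bernoulli: P₂-P₁=0.5*rho*(V₁^2-V₂^2)/1000=0.5*1000*(3.17^2-7.82^2)/1000=-25.55 kPa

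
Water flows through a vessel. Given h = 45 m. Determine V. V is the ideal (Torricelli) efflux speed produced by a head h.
Formula: V = \sqrt{2 g h}
V = √(2·9.81·45) = 29.71 m/s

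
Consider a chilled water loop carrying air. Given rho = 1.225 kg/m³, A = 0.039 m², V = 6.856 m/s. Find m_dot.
Formula: \dot{m} = \rho A V
m_dot = 1.225·0.039·6.856 = 0.3275 kg/s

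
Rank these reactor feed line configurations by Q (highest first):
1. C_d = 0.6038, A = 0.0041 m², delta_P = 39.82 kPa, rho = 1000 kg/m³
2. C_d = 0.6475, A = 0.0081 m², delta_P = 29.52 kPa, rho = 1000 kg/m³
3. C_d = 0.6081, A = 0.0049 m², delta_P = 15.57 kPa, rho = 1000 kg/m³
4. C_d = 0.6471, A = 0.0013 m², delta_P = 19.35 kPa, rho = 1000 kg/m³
Case 1: Q = 22.09 L/s
Case 2: Q = 40.3 L/s
Case 3: Q = 16.63 L/s
Case 4: Q = 5.233 L/s
Ranking (highest first): 2, 1, 3, 4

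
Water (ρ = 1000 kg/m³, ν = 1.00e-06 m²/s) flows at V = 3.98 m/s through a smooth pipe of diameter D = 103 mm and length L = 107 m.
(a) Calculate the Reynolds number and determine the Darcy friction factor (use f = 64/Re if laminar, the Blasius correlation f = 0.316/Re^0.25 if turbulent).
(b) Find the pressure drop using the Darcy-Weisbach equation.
(a) Re = V·D/ν = 3.98·0.103/1.00e-06 = 409940 → turbulent (Re > 4000); f = 0.316/Re^0.25 = 0.316/409940^0.25 = 0.012488 (Blasius is strictly valid for Re ≲ 1e5; used here as the smooth-pipe estimate the problem specifies)
(b) Darcy-Weisbach: ΔP = f·(L/D)·½ρV²/1000 = 0.012488·(107/0.103)·½·1000·3.98²/1000 = 102.7 kPa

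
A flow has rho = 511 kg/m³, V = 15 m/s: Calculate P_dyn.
Formula: P_{dyn} = \frac{1}{2} \rho V^2
P_dyn = 0.5·511·15²/1000 = 57.49 kPa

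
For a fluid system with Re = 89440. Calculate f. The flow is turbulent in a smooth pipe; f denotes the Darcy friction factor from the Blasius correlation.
Formula: f = \frac{0.316}{Re^{0.25}}
f = 0.316/89440^0.25 = 0.01827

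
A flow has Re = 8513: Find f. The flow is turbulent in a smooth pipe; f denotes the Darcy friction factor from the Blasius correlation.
Formula: f = \frac{0.316}{Re^{0.25}}
f = 0.316/8513^0.25 = 0.0329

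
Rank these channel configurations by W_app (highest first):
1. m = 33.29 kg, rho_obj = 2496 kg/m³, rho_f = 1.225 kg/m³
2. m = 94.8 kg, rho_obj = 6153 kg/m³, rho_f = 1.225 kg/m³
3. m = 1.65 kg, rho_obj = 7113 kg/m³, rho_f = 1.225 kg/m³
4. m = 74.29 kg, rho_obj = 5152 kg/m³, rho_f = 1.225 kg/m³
Case 1: W_app = 326.4 N
Case 2: W_app = 929.8 N
Case 3: W_app = 16.18 N
Case 4: W_app = 728.6 N
Ranking (highest first): 2, 4, 1, 3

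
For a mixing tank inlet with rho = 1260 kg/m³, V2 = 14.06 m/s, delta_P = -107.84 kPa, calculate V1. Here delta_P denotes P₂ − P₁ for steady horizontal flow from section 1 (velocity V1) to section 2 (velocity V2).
Formula: \Delta P = \frac{1}{2} \rho (V_1^2 - V_2^2)
Substituting knowns: -107.84 = 0.5·1260·(V1² − 14.06²)/1000
Solving for V1: V1 = √(14.06² + 2·(-107.84·1000)/1260) = 5.149 m/s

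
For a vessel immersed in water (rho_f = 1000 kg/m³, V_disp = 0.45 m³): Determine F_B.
Formula: F_B = \rho_f g V_{disp}
F_B = 1000·9.81·0.45 = 4414 N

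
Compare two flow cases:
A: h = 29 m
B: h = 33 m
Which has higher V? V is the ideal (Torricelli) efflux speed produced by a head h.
V(A) = 23.85 m/s, V(B) = 25.45 m/s. Answer: B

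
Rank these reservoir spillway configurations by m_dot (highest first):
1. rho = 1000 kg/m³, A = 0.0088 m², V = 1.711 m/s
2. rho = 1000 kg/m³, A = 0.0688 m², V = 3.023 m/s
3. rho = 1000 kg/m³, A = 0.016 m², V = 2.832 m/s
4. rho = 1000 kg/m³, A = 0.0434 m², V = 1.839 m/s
Case 1: m_dot = 15.06 kg/s
Case 2: m_dot = 208 kg/s
Case 3: m_dot = 45.31 kg/s
Case 4: m_dot = 79.81 kg/s
Ranking (highest first): 2, 4, 3, 1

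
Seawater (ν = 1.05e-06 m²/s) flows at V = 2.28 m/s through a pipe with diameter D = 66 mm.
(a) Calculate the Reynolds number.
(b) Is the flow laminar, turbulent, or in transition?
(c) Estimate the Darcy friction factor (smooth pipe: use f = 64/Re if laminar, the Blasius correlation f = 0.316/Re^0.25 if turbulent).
(a) Re = V·D/ν = 2.28·0.066/1.05e-06 = 143310
(b) Flow regime: turbulent (Re > 4000)
(c) Friction factor: f = 0.316/Re^0.25 = 0.316/143310^0.25 = 0.01624 (Blasius is strictly valid for Re ≲ 1e5; used here as the smooth-pipe estimate the problem specifies)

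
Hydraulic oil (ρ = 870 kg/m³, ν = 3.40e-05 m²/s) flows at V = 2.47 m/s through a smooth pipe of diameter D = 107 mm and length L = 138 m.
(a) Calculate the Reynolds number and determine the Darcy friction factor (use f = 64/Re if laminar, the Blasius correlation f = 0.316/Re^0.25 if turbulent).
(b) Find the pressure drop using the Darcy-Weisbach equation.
(a) Re = V·D/ν = 2.47·0.107/3.40e-05 = 7773.2 → turbulent (Re > 4000); f = 0.316/Re^0.25 = 0.316/7773.2^0.25 = 0.033654
(b) Darcy-Weisbach: ΔP = f·(L/D)·½ρV²/1000 = 0.033654·(138/0.107)·½·870·2.47²/1000 = 115.2 kPa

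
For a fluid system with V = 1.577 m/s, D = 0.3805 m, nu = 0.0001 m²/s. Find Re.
Formula: Re = \frac{V D}{\nu}
Re = 1.577·0.3805/0.0001 = 6000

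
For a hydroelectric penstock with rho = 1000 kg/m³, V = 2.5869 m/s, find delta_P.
Formula: V = \sqrt{\frac{2 \Delta P}{\rho}}
Substituting knowns: 2.5869 = √(2·(delta_P·1000)/1000)
Solving for delta_P: delta_P = 2.5869²·1000/2/1000 = 3.346 kPa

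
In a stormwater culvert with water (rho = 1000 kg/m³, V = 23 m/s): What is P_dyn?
Formula: P_{dyn} = \frac{1}{2} \rho V^2
P_dyn = 0.5·1000·23²/1000 = 264.5 kPa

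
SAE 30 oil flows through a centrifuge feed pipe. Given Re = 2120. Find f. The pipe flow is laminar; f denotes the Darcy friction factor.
Formula: f = \frac{64}{Re}
f = 64/2120 = 0.03019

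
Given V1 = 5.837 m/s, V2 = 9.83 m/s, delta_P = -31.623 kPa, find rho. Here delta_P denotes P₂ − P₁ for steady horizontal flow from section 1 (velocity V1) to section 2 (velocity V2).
Formula: \Delta P = \frac{1}{2} \rho (V_1^2 - V_2^2)
Substituting knowns: -31.623 = 0.5·rho·(5.837² − 9.83²)/1000
Solving for rho: rho = 2·(-31.623·1000)/(5.837² − 9.83²) = 1011 kg/m³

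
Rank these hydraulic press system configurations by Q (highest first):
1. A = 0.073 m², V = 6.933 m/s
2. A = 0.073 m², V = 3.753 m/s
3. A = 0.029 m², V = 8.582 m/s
Case 1: Q = 506.1 L/s
Case 2: Q = 274 L/s
Case 3: Q = 248.9 L/s
Ranking (highest first): 1, 2, 3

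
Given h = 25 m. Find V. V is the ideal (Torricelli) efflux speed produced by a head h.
Formula: V = \sqrt{2 g h}
V = √(2·9.81·25) = 22.15 m/s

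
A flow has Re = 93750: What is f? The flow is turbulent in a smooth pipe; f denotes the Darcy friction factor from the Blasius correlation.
Formula: f = \frac{0.316}{Re^{0.25}}
f = 0.316/93750^0.25 = 0.01806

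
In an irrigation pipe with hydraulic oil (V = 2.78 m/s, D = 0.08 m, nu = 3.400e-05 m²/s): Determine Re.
Formula: Re = \frac{V D}{\nu}
Re = 2.78·0.08/3.400e-05 = 6541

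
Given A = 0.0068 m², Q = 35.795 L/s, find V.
Formula: Q = A V
Substituting knowns: 35.795 = 0.0068·V·1000
Solving for V: V = (35.795/1000)/0.0068 = 5.264 m/s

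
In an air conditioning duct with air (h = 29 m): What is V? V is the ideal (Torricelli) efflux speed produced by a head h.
Formula: V = \sqrt{2 g h}
V = √(2·9.81·29) = 23.85 m/s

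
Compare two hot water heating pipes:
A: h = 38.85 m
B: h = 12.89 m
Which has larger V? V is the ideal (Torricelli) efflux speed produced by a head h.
V(A) = 27.61 m/s, V(B) = 15.9 m/s. Answer: A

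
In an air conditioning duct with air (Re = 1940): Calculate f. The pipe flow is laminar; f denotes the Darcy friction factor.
Formula: f = \frac{64}{Re}
f = 64/1940 = 0.03299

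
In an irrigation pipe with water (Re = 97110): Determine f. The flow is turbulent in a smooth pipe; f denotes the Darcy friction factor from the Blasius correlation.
Formula: f = \frac{0.316}{Re^{0.25}}
f = 0.316/97110^0.25 = 0.0179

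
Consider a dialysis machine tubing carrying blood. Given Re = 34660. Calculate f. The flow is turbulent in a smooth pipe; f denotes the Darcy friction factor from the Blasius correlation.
Formula: f = \frac{0.316}{Re^{0.25}}
f = 0.316/34660^0.25 = 0.02316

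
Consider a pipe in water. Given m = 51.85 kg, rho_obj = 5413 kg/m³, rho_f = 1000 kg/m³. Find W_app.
Formula: W_{app} = mg\left(1 - \frac{\rho_f}{\rho_{obj}}\right)
W_app = 51.85·9.81·(1 − 1000/5413) = 414.7 N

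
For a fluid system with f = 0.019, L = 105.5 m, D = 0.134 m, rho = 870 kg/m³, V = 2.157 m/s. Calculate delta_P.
Formula: \Delta P = f \frac{L}{D} \frac{\rho V^2}{2}
delta_P = 0.019·(105.5/0.134)·0.5·870·2.157²/1000 = 30.28 kPa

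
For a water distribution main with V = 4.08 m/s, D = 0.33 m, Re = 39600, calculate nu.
Formula: Re = \frac{V D}{\nu}
Substituting knowns: 39600 = 4.08·0.33/nu
Solving for nu: nu = 4.08·0.33/39600 = 3.400e-05 m²/s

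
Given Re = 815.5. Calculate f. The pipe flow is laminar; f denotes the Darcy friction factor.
Formula: f = \frac{64}{Re}
f = 64/815.5 = 0.07848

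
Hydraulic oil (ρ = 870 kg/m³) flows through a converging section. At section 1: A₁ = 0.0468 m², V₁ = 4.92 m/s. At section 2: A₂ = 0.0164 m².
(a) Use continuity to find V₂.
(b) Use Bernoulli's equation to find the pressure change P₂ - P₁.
(a) Continuity: A₁V₁=A₂V₂ -> V₂=A₁V₁/A₂=0.0468*4.92/0.0164=14.04 m/s
(b) Bernoulli: P₂-P₁=0.5*rho*(V₁^2-V₂^2)/1000=0.5*870*(4.92^2-14.04^2)/1000=-75.22 kPa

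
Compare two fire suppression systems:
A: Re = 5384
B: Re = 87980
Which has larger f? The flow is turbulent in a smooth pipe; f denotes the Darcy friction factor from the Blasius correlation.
f(A) = 0.03689, f(B) = 0.01835. Answer: A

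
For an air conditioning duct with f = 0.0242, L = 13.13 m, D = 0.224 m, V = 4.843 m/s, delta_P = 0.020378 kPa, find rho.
Formula: \Delta P = f \frac{L}{D} \frac{\rho V^2}{2}
Substituting knowns: 0.020378 = 0.0242·(13.13/0.224)·0.5·rho·4.843²/1000
Solving for rho: rho = (0.020378·1000)/(0.0242·(13.13/0.224)·0.5·4.843²) = 1.225 kg/m³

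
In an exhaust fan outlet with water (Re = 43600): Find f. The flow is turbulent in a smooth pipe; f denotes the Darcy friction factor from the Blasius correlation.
Formula: f = \frac{0.316}{Re^{0.25}}
f = 0.316/43600^0.25 = 0.02187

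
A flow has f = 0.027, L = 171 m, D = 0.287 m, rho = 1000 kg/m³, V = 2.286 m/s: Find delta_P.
Formula: \Delta P = f \frac{L}{D} \frac{\rho V^2}{2}
delta_P = 0.027·(171/0.287)·0.5·1000·2.286²/1000 = 42.03 kPa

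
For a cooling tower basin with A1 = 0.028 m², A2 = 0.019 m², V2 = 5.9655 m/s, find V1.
Formula: V_2 = \frac{A_1 V_1}{A_2}
Substituting knowns: 5.9655 = 0.028·V1/0.019
Solving for V1: V1 = 5.9655·0.019/0.028 = 4.048 m/s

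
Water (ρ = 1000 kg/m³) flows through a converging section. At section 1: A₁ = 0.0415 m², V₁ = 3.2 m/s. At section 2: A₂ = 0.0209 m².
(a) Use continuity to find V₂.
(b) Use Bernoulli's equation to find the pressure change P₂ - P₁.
(a) Continuity: A₁V₁=A₂V₂ -> V₂=A₁V₁/A₂=0.0415*3.2/0.0209=6.35 m/s
(b) Bernoulli: P₂-P₁=0.5*rho*(V₁^2-V₂^2)/1000=0.5*1000*(3.2^2-6.35^2)/1000=-15.04 kPa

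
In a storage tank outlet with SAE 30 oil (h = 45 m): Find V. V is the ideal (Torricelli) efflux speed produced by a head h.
Formula: V = \sqrt{2 g h}
V = √(2·9.81·45) = 29.71 m/s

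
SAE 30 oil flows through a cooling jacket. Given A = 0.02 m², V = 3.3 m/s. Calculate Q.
Formula: Q = A V
Q = 0.02·3.3·1000 = 66 L/s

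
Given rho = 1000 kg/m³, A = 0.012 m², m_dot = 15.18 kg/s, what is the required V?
Formula: \dot{m} = \rho A V
Substituting knowns: 15.18 = 1000·0.012·V
Solving for V: V = 15.18/(1000·0.012) = 1.265 m/s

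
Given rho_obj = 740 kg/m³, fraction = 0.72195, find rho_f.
Formula: f_{sub} = \frac{\rho_{obj}}{\rho_f}
Substituting knowns: 0.72195 = 740/rho_f
Solving for rho_f: rho_f = 740/0.72195 = 1025 kg/m³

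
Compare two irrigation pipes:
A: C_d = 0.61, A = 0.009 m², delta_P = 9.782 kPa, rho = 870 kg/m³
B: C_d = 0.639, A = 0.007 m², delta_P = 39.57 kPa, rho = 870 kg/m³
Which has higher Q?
Q(A) = 26.03 L/s, Q(B) = 42.66 L/s. Answer: B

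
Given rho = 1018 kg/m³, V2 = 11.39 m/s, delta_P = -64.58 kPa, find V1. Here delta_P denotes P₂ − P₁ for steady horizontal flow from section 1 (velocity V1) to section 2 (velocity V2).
Formula: \Delta P = \frac{1}{2} \rho (V_1^2 - V_2^2)
Substituting knowns: -64.58 = 0.5·1018·(V1² − 11.39²)/1000
Solving for V1: V1 = √(11.39² + 2·(-64.58·1000)/1018) = 1.69 m/s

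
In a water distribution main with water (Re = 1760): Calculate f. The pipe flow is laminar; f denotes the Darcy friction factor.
Formula: f = \frac{64}{Re}
f = 64/1760 = 0.03636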